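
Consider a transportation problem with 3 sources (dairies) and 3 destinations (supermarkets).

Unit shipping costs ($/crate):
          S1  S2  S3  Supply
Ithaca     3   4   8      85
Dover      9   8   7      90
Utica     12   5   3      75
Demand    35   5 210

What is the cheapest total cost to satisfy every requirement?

An optimal shipping plan:
  Ithaca→S1: 35 × $3 = $105
  Ithaca→S2: 5 × $4 = $20
  Ithaca→S3: 45 × $8 = $360
  Dover→S3: 90 × $7 = $630
  Utica→S3: 75 × $3 = $225
Total = 105 + 20 + 360 + 630 + 225 = $1340.
(Supply check: Ithaca ships 85; Dover ships 90; Utica ships 75.)

1340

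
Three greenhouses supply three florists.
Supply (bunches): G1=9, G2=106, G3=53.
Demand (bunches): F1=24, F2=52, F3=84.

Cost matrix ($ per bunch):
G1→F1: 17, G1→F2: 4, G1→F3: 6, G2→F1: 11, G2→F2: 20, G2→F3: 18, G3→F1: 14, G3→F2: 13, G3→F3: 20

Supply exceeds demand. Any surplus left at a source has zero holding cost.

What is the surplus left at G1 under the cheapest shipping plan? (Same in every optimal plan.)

Minimum-cost shipments:
  G1 to F3: 9 × $6 = $54
  G2 to F1: 24 × $11 = $264
  G2 to F3: 75 × $18 = $1350
  G3 to F2: 52 × $13 = $676
Total cost = $2344.
G1 ships 9 of its 9, leaving 0.

0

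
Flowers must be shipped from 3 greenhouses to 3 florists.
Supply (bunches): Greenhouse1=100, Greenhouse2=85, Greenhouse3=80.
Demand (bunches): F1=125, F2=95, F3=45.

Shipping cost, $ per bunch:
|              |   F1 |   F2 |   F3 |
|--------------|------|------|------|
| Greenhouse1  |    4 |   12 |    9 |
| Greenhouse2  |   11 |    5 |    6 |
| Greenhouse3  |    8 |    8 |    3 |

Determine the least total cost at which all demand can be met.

One minimum-cost allocation:
  Greenhouse1→F1: 100 × $4 = $400
  Greenhouse2→F2: 85 × $5 = $425
  Greenhouse3→F1: 25 × $8 = $200
  Greenhouse3→F2: 10 × $8 = $80
  Greenhouse3→F3: 45 × $3 = $135
Total = 400 + 425 + 200 + 80 + 135 = $1240.

1240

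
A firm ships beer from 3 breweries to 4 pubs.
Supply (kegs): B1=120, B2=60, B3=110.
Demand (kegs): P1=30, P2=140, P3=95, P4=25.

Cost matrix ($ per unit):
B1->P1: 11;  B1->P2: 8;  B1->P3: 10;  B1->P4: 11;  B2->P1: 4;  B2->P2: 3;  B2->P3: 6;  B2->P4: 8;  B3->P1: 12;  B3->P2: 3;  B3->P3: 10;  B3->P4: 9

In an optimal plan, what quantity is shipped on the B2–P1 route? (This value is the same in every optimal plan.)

Optimal shipments:
  B1 to P3: 95 kegs
  B1 to P4: 25 kegs
  B2 to P1: 30 kegs
  B2 to P2: 30 kegs
  B3 to P2: 110 kegs
Total cost = $1765.
So B2→P1 carries 30 kegs.

30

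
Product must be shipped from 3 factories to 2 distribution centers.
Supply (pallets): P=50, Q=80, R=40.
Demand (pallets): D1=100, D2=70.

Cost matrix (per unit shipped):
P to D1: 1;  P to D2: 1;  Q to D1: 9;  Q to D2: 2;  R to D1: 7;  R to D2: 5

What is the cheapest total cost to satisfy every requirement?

An optimal shipping plan:
  P->D1: 50 pallets
  Q->D1: 10 pallets
  Q->D2: 70 pallets
  R->D1: 40 pallets
Total cost = 560.
(Supply check: P ships 50; Q ships 80; R ships 40.)

560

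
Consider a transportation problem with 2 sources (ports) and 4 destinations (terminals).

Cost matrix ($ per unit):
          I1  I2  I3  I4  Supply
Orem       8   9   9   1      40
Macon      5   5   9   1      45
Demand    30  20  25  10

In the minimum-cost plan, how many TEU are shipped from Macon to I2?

The minimum-cost plan:
  Orem–I1: 5 × $8 = $40
  Orem–I3: 25 × $9 = $225
  Orem–I4: 10 × $1 = $10
  Macon–I1: 25 × $5 = $125
  Macon–I2: 20 × $5 = $100
Total cost = $500.
So Macon→I2 carries 20 TEU.

20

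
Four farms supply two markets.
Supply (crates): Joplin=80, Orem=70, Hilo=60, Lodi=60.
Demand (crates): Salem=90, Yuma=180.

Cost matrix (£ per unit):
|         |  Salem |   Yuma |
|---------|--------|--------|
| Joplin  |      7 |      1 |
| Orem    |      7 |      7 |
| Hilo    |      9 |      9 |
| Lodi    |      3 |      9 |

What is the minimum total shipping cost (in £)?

Optimal allocation:
  Joplin->Yuma: 80 × £1 = £80
  Orem->Salem: 30 × £7 = £210
  Orem->Yuma: 40 × £7 = £280
  Hilo->Yuma: 60 × £9 = £540
  Lodi->Salem: 60 × £3 = £180
Total = 80 + 210 + 280 + 540 + 180 = £1290.

1290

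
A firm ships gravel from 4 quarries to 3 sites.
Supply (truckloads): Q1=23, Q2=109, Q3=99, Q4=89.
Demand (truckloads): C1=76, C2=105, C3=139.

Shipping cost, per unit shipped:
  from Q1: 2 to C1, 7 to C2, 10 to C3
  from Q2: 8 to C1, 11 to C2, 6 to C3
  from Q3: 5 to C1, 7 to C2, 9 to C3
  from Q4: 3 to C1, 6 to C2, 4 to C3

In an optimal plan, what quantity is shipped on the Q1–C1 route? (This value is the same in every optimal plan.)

23

The minimum-cost plan:
  Q1–C1: 23 × 2 = 46
  Q2–C3: 109 × 6 = 654
  Q3–C2: 99 × 7 = 693
  Q4–C1: 53 × 3 = 159
  Q4–C2: 6 × 6 = 36
  Q4–C3: 30 × 4 = 120
Total cost = 1708.
So Q1→C1 carries 23 truckloads.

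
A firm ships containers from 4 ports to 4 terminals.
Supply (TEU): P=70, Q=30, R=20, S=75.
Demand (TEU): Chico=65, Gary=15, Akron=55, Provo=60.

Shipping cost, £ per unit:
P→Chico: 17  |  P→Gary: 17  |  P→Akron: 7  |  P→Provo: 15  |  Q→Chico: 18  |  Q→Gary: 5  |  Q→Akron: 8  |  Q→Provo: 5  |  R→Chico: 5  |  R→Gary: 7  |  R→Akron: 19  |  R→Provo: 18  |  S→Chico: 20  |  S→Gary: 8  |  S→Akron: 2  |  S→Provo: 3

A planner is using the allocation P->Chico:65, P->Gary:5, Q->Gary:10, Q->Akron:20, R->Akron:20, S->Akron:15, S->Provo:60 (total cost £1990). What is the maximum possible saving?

605

Current plan cost = 65·17 + 5·17 + 10·5 + 20·8 + 20·19 + 15·2 + 60·3 = £1990.
Optimal plan:
  P->Chico: 45 × £17 = £765
  P->Akron: 25 × £7 = £175
  Q->Gary: 15 × £5 = £75
  Q->Provo: 15 × £5 = £75
  R->Chico: 20 × £5 = £100
  S->Akron: 30 × £2 = £60
  S->Provo: 45 × £3 = £135
Optimal cost = £1385.
Saving = 1990 − 1385 = £605.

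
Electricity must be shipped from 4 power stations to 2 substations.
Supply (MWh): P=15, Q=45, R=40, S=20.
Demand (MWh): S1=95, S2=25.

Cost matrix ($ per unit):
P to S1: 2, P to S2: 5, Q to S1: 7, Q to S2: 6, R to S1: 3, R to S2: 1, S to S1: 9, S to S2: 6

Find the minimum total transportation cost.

575

One minimum-cost allocation:
  P->S1: 15 × $2 = $30
  Q->S1: 45 × $7 = $315
  R->S1: 35 × $3 = $105
  R->S2: 5 × $1 = $5
  S->S2: 20 × $6 = $120
Total = 30 + 315 + 105 + 5 + 120 = $575.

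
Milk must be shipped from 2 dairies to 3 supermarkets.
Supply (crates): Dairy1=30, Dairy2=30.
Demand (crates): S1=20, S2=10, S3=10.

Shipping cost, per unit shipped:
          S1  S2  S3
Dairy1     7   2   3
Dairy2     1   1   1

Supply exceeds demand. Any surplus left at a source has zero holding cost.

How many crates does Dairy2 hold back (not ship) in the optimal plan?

Minimum-cost shipments:
  Dairy1→S2: 10 crates
  Dairy2→S1: 20 crates
  Dairy2→S3: 10 crates
Total cost = 50.
Dairy2 ships 30 of its 30, leaving 0.

0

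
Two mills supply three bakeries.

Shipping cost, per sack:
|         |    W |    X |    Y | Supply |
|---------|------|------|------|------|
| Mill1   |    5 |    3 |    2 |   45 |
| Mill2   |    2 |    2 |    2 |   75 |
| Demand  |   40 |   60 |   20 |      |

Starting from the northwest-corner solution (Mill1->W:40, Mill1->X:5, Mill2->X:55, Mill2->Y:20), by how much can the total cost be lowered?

100

Current plan cost = 40·5 + 5·3 + 55·2 + 20·2 = 365.
Optimal plan:
  Mill1–X: 25 × 3 = 75
  Mill1–Y: 20 × 2 = 40
  Mill2–W: 40 × 2 = 80
  Mill2–X: 35 × 2 = 70
Optimal cost = 265.
Saving = 365 − 265 = 100.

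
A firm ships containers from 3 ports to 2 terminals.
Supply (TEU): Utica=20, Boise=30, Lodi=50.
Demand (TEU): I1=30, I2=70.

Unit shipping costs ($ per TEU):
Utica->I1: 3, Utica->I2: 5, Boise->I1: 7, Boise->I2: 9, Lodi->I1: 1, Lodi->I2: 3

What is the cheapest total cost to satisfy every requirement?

Optimal allocation:
  Utica to I2: 20 × $5 = $100
  Boise to I2: 30 × $9 = $270
  Lodi to I1: 30 × $1 = $30
  Lodi to I2: 20 × $3 = $60
Total = 100 + 270 + 30 + 60 = $460.

460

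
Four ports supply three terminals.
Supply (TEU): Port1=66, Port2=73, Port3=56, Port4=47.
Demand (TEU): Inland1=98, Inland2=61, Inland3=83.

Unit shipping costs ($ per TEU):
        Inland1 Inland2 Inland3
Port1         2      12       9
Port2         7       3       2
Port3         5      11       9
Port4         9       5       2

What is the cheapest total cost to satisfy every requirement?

809

One minimum-cost allocation:
  Port1–Inland1: 66 × $2 = $132
  Port2–Inland2: 61 × $3 = $183
  Port2–Inland3: 12 × $2 = $24
  Port3–Inland1: 32 × $5 = $160
  Port3–Inland3: 24 × $9 = $216
  Port4–Inland3: 47 × $2 = $94
Total = 132 + 183 + 24 + 160 + 216 + 94 = $809.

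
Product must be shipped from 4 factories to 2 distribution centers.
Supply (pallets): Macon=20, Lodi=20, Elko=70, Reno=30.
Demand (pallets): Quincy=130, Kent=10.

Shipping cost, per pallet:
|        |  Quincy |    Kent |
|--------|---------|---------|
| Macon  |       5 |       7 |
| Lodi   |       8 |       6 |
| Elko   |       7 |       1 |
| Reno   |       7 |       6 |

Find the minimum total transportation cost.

900

One minimum-cost allocation:
  Macon to Quincy: 20 pallets
  Lodi to Quincy: 20 pallets
  Elko to Quincy: 60 pallets
  Elko to Kent: 10 pallets
  Reno to Quincy: 30 pallets
Total cost = 900.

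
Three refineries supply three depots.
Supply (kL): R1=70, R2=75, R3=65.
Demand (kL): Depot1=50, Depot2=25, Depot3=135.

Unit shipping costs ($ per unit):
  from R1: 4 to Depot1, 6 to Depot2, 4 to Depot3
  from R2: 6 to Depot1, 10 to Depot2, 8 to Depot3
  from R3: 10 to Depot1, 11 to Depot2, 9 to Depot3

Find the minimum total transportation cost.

1415

An optimal shipping plan:
  R1–Depot3: 70 × $4 = $280
  R2–Depot1: 50 × $6 = $300
  R2–Depot3: 25 × $8 = $200
  R3–Depot2: 25 × $11 = $275
  R3–Depot3: 40 × $9 = $360
Total = 280 + 300 + 200 + 275 + 360 = $1415.
(Supply check: R1 ships 70; R2 ships 75; R3 ships 65.)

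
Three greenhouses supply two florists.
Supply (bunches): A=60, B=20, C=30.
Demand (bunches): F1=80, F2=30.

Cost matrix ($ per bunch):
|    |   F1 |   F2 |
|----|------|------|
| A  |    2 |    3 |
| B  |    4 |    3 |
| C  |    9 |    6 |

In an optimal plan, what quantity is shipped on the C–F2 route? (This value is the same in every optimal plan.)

The minimum-cost plan:
  A to F1: 60 × $2 = $120
  B to F1: 20 × $4 = $80
  C to F2: 30 × $6 = $180
Total cost = $380.
So C→F2 carries 30 bunches.

30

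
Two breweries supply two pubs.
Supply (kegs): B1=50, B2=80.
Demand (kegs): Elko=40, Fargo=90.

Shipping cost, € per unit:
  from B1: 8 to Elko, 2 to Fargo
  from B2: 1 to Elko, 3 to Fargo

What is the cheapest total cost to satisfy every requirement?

Optimal allocation:
  B1→Fargo: 50 kegs
  B2→Elko: 40 kegs
  B2→Fargo: 40 kegs
Total cost = €260.

260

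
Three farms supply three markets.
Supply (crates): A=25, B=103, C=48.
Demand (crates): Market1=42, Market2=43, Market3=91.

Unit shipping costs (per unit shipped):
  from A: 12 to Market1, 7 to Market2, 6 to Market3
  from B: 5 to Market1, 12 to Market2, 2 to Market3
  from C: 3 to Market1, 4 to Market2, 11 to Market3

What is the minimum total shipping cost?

579

A cheapest plan:
  A to Market2: 25 crates
  B to Market1: 12 crates
  B to Market3: 91 crates
  C to Market1: 30 crates
  C to Market2: 18 crates
Total cost = 579.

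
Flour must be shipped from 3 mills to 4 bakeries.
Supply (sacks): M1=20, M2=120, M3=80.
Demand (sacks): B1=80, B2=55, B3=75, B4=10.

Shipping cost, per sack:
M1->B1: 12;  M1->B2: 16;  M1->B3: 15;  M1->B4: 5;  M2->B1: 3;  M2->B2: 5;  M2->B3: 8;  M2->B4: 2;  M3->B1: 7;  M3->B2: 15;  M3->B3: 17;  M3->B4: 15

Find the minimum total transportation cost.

An optimal shipping plan:
  M1 to B3: 10 × 15 = 150
  M1 to B4: 10 × 5 = 50
  M2 to B2: 55 × 5 = 275
  M2 to B3: 65 × 8 = 520
  M3 to B1: 80 × 7 = 560
Total = 150 + 50 + 275 + 520 + 560 = 1555.

1555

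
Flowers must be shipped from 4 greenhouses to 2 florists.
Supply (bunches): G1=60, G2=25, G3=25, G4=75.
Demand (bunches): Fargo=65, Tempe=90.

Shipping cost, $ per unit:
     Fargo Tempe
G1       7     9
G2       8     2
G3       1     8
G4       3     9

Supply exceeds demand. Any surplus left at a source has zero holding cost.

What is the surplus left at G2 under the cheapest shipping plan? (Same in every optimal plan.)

An optimal plan:
  G1–Tempe: 60 × $9 = $540
  G2–Tempe: 25 × $2 = $50
  G3–Fargo: 25 × $1 = $25
  G4–Fargo: 40 × $3 = $120
  G4–Tempe: 5 × $9 = $45
Total cost = $780.
G2 ships 25 of its 25, leaving 0.

0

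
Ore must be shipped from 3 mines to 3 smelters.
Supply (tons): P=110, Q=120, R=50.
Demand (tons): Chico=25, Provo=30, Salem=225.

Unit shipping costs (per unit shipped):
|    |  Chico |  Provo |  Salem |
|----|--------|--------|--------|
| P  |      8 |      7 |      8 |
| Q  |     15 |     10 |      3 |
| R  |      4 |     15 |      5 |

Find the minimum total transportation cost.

One minimum-cost allocation:
  P to Provo: 30 × 7 = 210
  P to Salem: 80 × 8 = 640
  Q to Salem: 120 × 3 = 360
  R to Chico: 25 × 4 = 100
  R to Salem: 25 × 5 = 125
Total = 210 + 640 + 360 + 100 + 125 = 1435.

1435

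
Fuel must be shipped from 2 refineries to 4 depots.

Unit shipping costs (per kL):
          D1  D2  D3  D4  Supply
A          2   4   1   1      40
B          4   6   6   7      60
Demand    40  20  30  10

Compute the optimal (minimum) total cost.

An optimal shipping plan:
  A->D3: 30 × 1 = 30
  A->D4: 10 × 1 = 10
  B->D1: 40 × 4 = 160
  B->D2: 20 × 6 = 120
Total = 30 + 10 + 160 + 120 = 320.

320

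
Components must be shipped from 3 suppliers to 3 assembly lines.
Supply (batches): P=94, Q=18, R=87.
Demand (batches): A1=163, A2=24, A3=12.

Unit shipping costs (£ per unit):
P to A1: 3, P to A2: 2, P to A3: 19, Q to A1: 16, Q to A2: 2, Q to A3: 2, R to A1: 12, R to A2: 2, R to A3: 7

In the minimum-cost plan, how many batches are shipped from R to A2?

The minimum-cost plan:
  P–A1: 94 × £3 = £282
  Q–A2: 6 × £2 = £12
  Q–A3: 12 × £2 = £24
  R–A1: 69 × £12 = £828
  R–A2: 18 × £2 = £36
Total cost = £1182.
So R→A2 carries 18 batches.

18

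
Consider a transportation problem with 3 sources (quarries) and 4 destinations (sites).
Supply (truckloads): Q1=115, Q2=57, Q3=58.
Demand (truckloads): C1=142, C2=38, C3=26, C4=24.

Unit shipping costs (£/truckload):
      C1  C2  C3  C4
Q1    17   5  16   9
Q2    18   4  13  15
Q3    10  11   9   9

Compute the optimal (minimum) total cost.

Optimal allocation:
  Q1 to C1: 84 × £17 = £1428
  Q1 to C2: 7 × £5 = £35
  Q1 to C4: 24 × £9 = £216
  Q2 to C2: 31 × £4 = £124
  Q2 to C3: 26 × £13 = £338
  Q3 to C1: 58 × £10 = £580
Total = 1428 + 35 + 216 + 124 + 338 + 580 = £2721.

2721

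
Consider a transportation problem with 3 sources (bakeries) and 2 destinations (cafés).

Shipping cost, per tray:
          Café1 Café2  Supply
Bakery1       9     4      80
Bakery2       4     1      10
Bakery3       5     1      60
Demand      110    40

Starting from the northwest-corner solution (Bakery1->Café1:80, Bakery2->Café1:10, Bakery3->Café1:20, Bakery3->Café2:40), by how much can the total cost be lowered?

40

Current plan cost = 80·9 + 10·4 + 20·5 + 40·1 = 900.
Optimal plan:
  Bakery1->Café1: 40 trays
  Bakery1->Café2: 40 trays
  Bakery2->Café1: 10 trays
  Bakery3->Café1: 60 trays
Optimal cost = 860.
Saving = 900 − 860 = 40.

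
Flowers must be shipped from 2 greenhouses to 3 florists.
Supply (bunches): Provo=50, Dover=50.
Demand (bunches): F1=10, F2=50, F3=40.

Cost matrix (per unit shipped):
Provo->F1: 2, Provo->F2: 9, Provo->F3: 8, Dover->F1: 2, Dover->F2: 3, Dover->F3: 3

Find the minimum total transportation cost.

Optimal allocation:
  Provo to F1: 10 × 2 = 20
  Provo to F3: 40 × 8 = 320
  Dover to F2: 50 × 3 = 150
Total = 20 + 320 + 150 = 490.

490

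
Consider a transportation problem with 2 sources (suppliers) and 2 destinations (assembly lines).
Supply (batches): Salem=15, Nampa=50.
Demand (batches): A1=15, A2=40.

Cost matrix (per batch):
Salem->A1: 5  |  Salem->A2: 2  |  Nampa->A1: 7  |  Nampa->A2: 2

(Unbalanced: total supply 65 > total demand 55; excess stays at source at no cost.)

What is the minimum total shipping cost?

155

A cheapest plan:
  Salem–A1: 15 × 5 = 75
  Nampa–A2: 40 × 2 = 80
Total = 75 + 80 = 155.
(Supply check: Salem ships 15; Nampa ships 40.)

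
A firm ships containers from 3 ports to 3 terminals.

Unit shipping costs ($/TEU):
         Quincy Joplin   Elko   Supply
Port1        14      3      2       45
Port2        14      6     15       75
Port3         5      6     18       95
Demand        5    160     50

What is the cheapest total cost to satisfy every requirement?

Optimal allocation:
  Port1->Elko: 45 × $2 = $90
  Port2->Joplin: 70 × $6 = $420
  Port2->Elko: 5 × $15 = $75
  Port3->Quincy: 5 × $5 = $25
  Port3->Joplin: 90 × $6 = $540
Total = 90 + 420 + 75 + 25 + 540 = $1150.

1150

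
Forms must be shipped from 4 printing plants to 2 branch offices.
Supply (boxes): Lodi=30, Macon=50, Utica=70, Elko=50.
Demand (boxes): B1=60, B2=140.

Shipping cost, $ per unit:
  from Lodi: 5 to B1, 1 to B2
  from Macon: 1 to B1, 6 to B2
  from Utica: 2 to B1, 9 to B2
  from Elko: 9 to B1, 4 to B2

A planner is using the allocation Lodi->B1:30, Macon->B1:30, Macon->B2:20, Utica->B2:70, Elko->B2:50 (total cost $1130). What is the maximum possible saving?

Current plan cost = 30·5 + 30·1 + 20·6 + 70·9 + 50·4 = $1130.
Optimal plan:
  Lodi–B2: 30 × $1 = $30
  Macon–B2: 50 × $6 = $300
  Utica–B1: 60 × $2 = $120
  Utica–B2: 10 × $9 = $90
  Elko–B2: 50 × $4 = $200
Optimal cost = $740.
Saving = 1130 − 740 = $390.

390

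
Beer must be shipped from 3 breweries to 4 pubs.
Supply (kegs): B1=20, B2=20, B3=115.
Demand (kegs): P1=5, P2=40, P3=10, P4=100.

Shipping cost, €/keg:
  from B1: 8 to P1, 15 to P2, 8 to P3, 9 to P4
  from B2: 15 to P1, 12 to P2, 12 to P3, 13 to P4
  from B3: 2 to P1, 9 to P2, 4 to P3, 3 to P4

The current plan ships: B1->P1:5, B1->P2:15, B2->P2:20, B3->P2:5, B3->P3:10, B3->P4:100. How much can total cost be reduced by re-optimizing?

20

Current plan cost = 5·8 + 15·15 + 20·12 + 5·9 + 10·4 + 100·3 = €890.
Optimal plan:
  B1–P2: 10 × €15 = €150
  B1–P3: 10 × €8 = €80
  B2–P2: 20 × €12 = €240
  B3–P1: 5 × €2 = €10
  B3–P2: 10 × €9 = €90
  B3–P4: 100 × €3 = €300
Optimal cost = €870.
Saving = 890 − 870 = €20.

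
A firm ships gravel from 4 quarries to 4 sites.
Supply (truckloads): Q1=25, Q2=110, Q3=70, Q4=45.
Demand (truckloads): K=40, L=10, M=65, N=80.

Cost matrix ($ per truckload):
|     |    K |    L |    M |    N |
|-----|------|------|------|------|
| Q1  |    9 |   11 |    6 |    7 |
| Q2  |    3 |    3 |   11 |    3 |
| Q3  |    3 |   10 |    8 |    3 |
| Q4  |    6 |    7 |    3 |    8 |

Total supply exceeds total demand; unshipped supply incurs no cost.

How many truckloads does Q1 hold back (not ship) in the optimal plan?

An optimal plan:
  Q1→M: 20 × $6 = $120
  Q2→K: 20 × $3 = $60
  Q2→L: 10 × $3 = $30
  Q2→N: 80 × $3 = $240
  Q3→K: 20 × $3 = $60
  Q4→M: 45 × $3 = $135
Total cost = $645.
Q1 ships 20 of its 25, leaving 5.

5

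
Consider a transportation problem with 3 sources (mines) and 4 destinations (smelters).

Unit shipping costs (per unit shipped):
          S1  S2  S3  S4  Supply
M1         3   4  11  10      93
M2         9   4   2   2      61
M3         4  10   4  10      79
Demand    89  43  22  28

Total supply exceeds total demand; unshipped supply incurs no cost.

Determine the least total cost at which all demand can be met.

Optimal allocation:
  M1–S1: 61 tons
  M1–S2: 32 tons
  M2–S2: 11 tons
  M2–S3: 22 tons
  M2–S4: 28 tons
  M3–S1: 28 tons
Total cost = 567.
(Supply check: M1 ships 93; M2 ships 61; M3 ships 28.)

567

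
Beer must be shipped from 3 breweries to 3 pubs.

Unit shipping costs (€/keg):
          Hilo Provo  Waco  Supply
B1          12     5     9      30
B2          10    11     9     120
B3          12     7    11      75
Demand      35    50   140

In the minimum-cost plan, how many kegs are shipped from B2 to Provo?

0

Optimal shipments:
  B1–Waco: 30 kegs
  B2–Hilo: 10 kegs
  B2–Waco: 110 kegs
  B3–Hilo: 25 kegs
  B3–Provo: 50 kegs
Total cost = €2010.
The route B2→Provo is not used.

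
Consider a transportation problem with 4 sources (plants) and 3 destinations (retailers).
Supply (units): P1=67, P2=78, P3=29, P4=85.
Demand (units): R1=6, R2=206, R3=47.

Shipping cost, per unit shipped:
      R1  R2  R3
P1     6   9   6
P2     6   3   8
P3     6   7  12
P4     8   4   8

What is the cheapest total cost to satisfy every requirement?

1221

One minimum-cost allocation:
  P1–R1: 6 × 6 = 36
  P1–R2: 14 × 9 = 126
  P1–R3: 47 × 6 = 282
  P2–R2: 78 × 3 = 234
  P3–R2: 29 × 7 = 203
  P4–R2: 85 × 4 = 340
Total = 36 + 126 + 282 + 234 + 203 + 340 = 1221.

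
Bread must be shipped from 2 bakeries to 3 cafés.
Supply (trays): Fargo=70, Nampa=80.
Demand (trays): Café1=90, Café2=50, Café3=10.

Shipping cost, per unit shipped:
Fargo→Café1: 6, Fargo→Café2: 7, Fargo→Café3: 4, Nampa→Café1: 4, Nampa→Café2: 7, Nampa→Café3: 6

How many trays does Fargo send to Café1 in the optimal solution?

Solving gives:
  Fargo->Café1: 10 trays
  Fargo->Café2: 50 trays
  Fargo->Café3: 10 trays
  Nampa->Café1: 80 trays
Total cost = 770.
So Fargo→Café1 carries 10 trays.

10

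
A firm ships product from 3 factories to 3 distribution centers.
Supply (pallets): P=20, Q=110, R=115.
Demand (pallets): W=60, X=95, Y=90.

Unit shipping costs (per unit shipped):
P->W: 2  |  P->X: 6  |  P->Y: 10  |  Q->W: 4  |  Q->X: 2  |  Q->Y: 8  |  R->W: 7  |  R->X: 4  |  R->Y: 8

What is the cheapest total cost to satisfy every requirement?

1160

Optimal allocation:
  P–W: 20 × 2 = 40
  Q–W: 40 × 4 = 160
  Q–X: 70 × 2 = 140
  R–X: 25 × 4 = 100
  R–Y: 90 × 8 = 720
Total = 40 + 160 + 140 + 100 + 720 = 1160.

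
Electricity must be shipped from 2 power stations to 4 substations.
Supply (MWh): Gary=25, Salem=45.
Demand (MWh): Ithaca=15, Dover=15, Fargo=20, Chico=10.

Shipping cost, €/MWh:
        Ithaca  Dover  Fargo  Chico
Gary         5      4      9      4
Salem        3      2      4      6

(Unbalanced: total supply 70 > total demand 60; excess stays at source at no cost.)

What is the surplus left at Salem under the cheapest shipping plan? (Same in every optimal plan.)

0

An optimal plan:
  Gary–Ithaca: 5 MWh
  Gary–Chico: 10 MWh
  Salem–Ithaca: 10 MWh
  Salem–Dover: 15 MWh
  Salem–Fargo: 20 MWh
Total cost = €205.
Salem ships 45 of its 45, leaving 0.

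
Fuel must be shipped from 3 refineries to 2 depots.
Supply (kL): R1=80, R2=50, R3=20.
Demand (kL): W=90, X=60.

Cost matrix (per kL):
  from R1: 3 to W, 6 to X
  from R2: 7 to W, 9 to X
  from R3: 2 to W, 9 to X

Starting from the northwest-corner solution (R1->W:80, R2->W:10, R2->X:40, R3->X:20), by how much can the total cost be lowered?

90

Current plan cost = 80·3 + 10·7 + 40·9 + 20·9 = 850.
Optimal plan:
  R1->W: 70 × 3 = 210
  R1->X: 10 × 6 = 60
  R2->X: 50 × 9 = 450
  R3->W: 20 × 2 = 40
Optimal cost = 760.
Saving = 850 − 760 = 90.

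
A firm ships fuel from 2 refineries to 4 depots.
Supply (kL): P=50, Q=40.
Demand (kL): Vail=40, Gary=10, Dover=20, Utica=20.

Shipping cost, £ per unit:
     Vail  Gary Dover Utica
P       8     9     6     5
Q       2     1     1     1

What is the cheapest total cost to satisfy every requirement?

One minimum-cost allocation:
  P→Vail: 10 × £8 = £80
  P→Dover: 20 × £6 = £120
  P→Utica: 20 × £5 = £100
  Q→Vail: 30 × £2 = £60
  Q→Gary: 10 × £1 = £10
Total = 80 + 120 + 100 + 60 + 10 = £370.
(Supply check: P ships 50; Q ships 40.)

370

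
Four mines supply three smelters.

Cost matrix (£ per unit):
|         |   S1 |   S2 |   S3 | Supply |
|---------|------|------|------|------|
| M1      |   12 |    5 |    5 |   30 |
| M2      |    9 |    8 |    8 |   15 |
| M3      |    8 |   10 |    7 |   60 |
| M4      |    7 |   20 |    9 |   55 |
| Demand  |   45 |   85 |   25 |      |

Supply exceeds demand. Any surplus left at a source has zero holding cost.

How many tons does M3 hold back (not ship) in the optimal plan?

Minimum-cost shipments:
  M1→S2: 30 × £5 = £150
  M2→S2: 15 × £8 = £120
  M3→S2: 40 × £10 = £400
  M3→S3: 20 × £7 = £140
  M4→S1: 45 × £7 = £315
  M4→S3: 5 × £9 = £45
Total cost = £1170.
M3 ships 60 of its 60, leaving 0.

0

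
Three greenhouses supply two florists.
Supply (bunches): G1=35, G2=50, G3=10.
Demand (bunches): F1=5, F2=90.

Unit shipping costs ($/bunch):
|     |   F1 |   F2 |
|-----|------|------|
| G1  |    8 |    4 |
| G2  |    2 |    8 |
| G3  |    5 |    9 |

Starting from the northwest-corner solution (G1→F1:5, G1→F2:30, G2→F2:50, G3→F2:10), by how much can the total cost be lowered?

Current plan cost = 5·8 + 30·4 + 50·8 + 10·9 = $650.
Optimal plan:
  G1 to F2: 35 × $4 = $140
  G2 to F1: 5 × $2 = $10
  G2 to F2: 45 × $8 = $360
  G3 to F2: 10 × $9 = $90
Optimal cost = $600.
Saving = 650 − 600 = $50.

50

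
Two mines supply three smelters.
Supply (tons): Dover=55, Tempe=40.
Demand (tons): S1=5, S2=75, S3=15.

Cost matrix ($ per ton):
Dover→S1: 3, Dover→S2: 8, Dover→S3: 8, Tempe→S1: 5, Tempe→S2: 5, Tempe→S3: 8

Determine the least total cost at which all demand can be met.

One minimum-cost allocation:
  Dover to S1: 5 × $3 = $15
  Dover to S2: 35 × $8 = $280
  Dover to S3: 15 × $8 = $120
  Tempe to S2: 40 × $5 = $200
Total = 15 + 280 + 120 + 200 = $615.
(Supply check: Dover ships 55; Tempe ships 40.)

615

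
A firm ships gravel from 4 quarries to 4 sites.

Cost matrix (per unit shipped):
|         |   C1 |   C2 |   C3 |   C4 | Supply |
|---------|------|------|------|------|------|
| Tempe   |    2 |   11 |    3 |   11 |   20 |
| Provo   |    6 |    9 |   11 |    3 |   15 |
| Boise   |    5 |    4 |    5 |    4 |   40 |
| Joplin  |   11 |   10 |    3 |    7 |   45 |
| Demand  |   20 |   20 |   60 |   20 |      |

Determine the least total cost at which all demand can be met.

One minimum-cost allocation:
  Tempe–C1: 20 truckloads
  Provo–C4: 15 truckloads
  Boise–C2: 20 truckloads
  Boise–C3: 15 truckloads
  Boise–C4: 5 truckloads
  Joplin–C3: 45 truckloads
Total cost = 395.

395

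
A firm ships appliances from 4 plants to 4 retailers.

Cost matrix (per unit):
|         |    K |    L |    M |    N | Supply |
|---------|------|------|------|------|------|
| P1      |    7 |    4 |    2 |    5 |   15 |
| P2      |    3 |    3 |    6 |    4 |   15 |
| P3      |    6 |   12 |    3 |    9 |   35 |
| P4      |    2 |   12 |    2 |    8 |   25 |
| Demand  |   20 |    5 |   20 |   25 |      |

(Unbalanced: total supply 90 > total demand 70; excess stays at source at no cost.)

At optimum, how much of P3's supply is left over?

20

An optimal plan:
  P1 to N: 15 units
  P2 to L: 5 units
  P2 to N: 10 units
  P3 to M: 15 units
  P4 to K: 20 units
  P4 to M: 5 units
Total cost = 225.
P3 ships 15 of its 35, leaving 20.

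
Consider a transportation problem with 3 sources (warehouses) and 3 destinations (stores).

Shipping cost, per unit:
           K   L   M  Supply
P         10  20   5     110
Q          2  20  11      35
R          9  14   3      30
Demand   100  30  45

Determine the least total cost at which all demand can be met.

1365

One minimum-cost allocation:
  P→K: 65 × 10 = 650
  P→M: 45 × 5 = 225
  Q→K: 35 × 2 = 70
  R→L: 30 × 14 = 420
Total = 650 + 225 + 70 + 420 = 1365.
(Supply check: P ships 110; Q ships 35; R ships 30.)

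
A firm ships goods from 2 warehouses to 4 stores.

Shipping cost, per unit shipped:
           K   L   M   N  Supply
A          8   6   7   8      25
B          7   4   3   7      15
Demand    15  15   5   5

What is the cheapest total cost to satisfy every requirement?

A cheapest plan:
  A→K: 15 × 8 = 120
  A→L: 5 × 6 = 30
  A→N: 5 × 8 = 40
  B→L: 10 × 4 = 40
  B→M: 5 × 3 = 15
Total = 120 + 30 + 40 + 40 + 15 = 245.
(Supply check: A ships 25; B ships 15.)

245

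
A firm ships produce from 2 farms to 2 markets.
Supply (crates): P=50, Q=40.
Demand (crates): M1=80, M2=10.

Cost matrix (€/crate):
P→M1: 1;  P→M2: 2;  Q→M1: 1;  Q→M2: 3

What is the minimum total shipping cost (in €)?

A cheapest plan:
  P–M1: 40 × €1 = €40
  P–M2: 10 × €2 = €20
  Q–M1: 40 × €1 = €40
Total = 40 + 20 + 40 = €100.
(Supply check: P ships 50; Q ships 40.)

100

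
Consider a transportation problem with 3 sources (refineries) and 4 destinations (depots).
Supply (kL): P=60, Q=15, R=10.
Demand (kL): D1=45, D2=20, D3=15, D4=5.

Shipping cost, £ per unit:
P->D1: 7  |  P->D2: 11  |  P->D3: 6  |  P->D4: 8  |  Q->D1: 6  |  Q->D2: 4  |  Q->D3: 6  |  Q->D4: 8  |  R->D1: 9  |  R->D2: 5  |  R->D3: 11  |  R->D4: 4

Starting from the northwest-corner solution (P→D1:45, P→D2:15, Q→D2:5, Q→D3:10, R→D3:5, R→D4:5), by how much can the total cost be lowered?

Current plan cost = 45·7 + 15·11 + 5·4 + 10·6 + 5·11 + 5·4 = £635.
Optimal plan:
  P–D1: 45 kL
  P–D3: 15 kL
  Q–D2: 15 kL
  R–D2: 5 kL
  R–D4: 5 kL
Optimal cost = £510.
Saving = 635 − 510 = £125.

125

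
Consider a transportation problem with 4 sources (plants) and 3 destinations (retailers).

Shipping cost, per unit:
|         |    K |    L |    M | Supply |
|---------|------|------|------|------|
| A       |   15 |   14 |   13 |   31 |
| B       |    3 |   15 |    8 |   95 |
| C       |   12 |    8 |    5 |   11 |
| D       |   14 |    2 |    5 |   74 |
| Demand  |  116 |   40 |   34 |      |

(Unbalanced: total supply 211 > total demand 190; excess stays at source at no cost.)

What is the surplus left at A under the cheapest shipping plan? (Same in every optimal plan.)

21

An optimal plan:
  A->K: 10 × 15 = 150
  B->K: 95 × 3 = 285
  C->K: 11 × 12 = 132
  D->L: 40 × 2 = 80
  D->M: 34 × 5 = 170
Total cost = 817.
A ships 10 of its 31, leaving 21.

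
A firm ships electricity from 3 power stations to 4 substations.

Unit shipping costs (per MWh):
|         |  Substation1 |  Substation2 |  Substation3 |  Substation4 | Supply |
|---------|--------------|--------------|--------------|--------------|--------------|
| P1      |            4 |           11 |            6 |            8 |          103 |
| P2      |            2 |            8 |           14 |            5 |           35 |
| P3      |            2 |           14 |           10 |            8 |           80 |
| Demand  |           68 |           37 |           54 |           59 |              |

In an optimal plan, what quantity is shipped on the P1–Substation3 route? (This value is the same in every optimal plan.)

54

Solving gives:
  P1 to Substation2: 37 × 11 = 407
  P1 to Substation3: 54 × 6 = 324
  P1 to Substation4: 12 × 8 = 96
  P2 to Substation4: 35 × 5 = 175
  P3 to Substation1: 68 × 2 = 136
  P3 to Substation4: 12 × 8 = 96
Total cost = 1234.
So P1→Substation3 carries 54 MWh.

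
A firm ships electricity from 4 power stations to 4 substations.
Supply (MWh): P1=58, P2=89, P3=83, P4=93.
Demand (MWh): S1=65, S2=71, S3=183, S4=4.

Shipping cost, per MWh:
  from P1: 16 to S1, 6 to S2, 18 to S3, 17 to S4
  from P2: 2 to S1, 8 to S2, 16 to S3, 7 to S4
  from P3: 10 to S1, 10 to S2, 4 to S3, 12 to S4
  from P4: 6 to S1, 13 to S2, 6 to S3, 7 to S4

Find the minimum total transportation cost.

An optimal shipping plan:
  P1–S2: 58 MWh
  P2–S1: 65 MWh
  P2–S2: 13 MWh
  P2–S3: 7 MWh
  P2–S4: 4 MWh
  P3–S3: 83 MWh
  P4–S3: 93 MWh
Total cost = 1612.

1612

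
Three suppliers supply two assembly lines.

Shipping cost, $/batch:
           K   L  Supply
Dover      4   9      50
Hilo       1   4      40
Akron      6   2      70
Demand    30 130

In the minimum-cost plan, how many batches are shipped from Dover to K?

30

Optimal shipments:
  Dover->K: 30 × $4 = $120
  Dover->L: 20 × $9 = $180
  Hilo->L: 40 × $4 = $160
  Akron->L: 70 × $2 = $140
Total cost = $600.
So Dover→K carries 30 batches.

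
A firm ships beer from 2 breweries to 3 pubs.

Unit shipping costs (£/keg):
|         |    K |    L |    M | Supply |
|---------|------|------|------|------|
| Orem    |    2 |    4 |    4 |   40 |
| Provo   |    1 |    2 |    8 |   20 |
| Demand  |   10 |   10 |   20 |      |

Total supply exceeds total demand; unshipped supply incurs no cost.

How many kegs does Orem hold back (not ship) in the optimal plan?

An optimal plan:
  Orem→M: 20 × £4 = £80
  Provo→K: 10 × £1 = £10
  Provo→L: 10 × £2 = £20
Total cost = £110.
Orem ships 20 of its 40, leaving 20.

20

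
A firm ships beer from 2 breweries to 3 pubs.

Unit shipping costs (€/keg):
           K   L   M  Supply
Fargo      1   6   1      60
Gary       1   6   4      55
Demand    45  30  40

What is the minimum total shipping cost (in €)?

One minimum-cost allocation:
  Fargo–K: 20 × €1 = €20
  Fargo–M: 40 × €1 = €40
  Gary–K: 25 × €1 = €25
  Gary–L: 30 × €6 = €180
Total = 20 + 40 + 25 + 180 = €265.

265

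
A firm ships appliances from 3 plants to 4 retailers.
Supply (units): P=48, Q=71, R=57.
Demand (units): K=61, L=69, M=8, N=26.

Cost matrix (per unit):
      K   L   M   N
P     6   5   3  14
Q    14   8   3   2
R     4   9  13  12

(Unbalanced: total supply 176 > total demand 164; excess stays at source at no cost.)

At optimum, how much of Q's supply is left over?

Minimum-cost shipments:
  P→K: 4 × 6 = 24
  P→L: 44 × 5 = 220
  Q→L: 25 × 8 = 200
  Q→M: 8 × 3 = 24
  Q→N: 26 × 2 = 52
  R→K: 57 × 4 = 228
Total cost = 748.
Q ships 59 of its 71, leaving 12.

12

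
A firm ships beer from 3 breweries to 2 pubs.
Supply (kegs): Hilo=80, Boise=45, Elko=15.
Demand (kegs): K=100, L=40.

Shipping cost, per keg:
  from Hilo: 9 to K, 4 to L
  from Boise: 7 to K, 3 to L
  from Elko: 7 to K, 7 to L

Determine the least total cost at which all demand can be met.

940

An optimal shipping plan:
  Hilo→K: 40 × 9 = 360
  Hilo→L: 40 × 4 = 160
  Boise→K: 45 × 7 = 315
  Elko→K: 15 × 7 = 105
Total = 360 + 160 + 315 + 105 = 940.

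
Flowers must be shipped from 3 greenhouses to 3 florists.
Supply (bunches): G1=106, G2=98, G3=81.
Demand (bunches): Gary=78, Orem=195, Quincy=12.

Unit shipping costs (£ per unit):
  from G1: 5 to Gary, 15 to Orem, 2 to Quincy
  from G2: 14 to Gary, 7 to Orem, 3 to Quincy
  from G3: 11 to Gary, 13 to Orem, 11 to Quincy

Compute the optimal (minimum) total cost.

An optimal shipping plan:
  G1 to Gary: 78 × £5 = £390
  G1 to Orem: 16 × £15 = £240
  G1 to Quincy: 12 × £2 = £24
  G2 to Orem: 98 × £7 = £686
  G3 to Orem: 81 × £13 = £1053
Total = 390 + 240 + 24 + 686 + 1053 = £2393.

2393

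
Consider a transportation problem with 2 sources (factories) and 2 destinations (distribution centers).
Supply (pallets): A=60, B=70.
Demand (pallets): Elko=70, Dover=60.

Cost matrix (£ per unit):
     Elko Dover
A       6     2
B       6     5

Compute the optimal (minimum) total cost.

540

An optimal shipping plan:
  A–Dover: 60 × £2 = £120
  B–Elko: 70 × £6 = £420
Total = 120 + 420 = £540.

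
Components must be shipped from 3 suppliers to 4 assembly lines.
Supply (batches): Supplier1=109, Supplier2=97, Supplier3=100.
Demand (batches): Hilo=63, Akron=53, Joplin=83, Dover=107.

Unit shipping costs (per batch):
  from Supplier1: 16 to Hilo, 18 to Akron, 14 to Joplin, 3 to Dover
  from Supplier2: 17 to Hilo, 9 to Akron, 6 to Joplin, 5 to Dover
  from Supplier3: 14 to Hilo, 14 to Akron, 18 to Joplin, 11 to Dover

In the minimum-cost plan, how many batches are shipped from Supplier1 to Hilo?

2

Solving gives:
  Supplier1->Hilo: 2 batches
  Supplier1->Dover: 107 batches
  Supplier2->Akron: 14 batches
  Supplier2->Joplin: 83 batches
  Supplier3->Hilo: 61 batches
  Supplier3->Akron: 39 batches
Total cost = 2377.
So Supplier1→Hilo carries 2 batches.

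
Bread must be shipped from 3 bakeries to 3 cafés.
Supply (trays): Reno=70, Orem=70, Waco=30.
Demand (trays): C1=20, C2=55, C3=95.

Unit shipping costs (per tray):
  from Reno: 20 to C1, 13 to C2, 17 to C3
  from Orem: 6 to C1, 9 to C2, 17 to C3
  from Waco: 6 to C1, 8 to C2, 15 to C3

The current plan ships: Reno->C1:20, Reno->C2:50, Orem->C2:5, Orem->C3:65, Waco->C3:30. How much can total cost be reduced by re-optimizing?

Current plan cost = 20·20 + 50·13 + 5·9 + 65·17 + 30·15 = 2650.
Optimal plan:
  Reno→C3: 70 × 17 = 1190
  Orem→C1: 20 × 6 = 120
  Orem→C2: 50 × 9 = 450
  Waco→C2: 5 × 8 = 40
  Waco→C3: 25 × 15 = 375
Optimal cost = 2175.
Saving = 2650 − 2175 = 475.

475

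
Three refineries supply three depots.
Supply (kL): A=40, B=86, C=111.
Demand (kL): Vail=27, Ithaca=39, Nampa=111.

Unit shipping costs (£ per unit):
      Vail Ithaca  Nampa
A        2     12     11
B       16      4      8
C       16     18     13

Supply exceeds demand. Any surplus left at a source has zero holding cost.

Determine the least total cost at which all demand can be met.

A cheapest plan:
  A->Vail: 27 × £2 = £54
  A->Nampa: 13 × £11 = £143
  B->Ithaca: 39 × £4 = £156
  B->Nampa: 47 × £8 = £376
  C->Nampa: 51 × £13 = £663
Total = 54 + 143 + 156 + 376 + 663 = £1392.

1392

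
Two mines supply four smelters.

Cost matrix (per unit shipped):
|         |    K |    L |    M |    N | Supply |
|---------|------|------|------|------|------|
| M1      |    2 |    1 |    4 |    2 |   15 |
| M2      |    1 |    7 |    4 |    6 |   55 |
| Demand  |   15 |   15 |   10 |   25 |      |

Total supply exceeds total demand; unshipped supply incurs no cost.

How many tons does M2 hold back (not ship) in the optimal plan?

5

Minimum-cost shipments:
  M1–L: 15 × 1 = 15
  M2–K: 15 × 1 = 15
  M2–M: 10 × 4 = 40
  M2–N: 25 × 6 = 150
Total cost = 220.
M2 ships 50 of its 55, leaving 5.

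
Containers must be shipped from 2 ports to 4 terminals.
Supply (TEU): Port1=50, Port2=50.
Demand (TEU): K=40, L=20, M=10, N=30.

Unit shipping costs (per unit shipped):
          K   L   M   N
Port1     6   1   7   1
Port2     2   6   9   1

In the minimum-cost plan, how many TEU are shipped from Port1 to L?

20

Optimal shipments:
  Port1–L: 20 × 1 = 20
  Port1–M: 10 × 7 = 70
  Port1–N: 20 × 1 = 20
  Port2–K: 40 × 2 = 80
  Port2–N: 10 × 1 = 10
Total cost = 200.
So Port1→L carries 20 TEU.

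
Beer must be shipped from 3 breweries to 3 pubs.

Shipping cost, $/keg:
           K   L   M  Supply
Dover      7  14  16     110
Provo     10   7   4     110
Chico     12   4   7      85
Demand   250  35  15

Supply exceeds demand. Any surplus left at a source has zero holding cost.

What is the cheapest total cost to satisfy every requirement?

Optimal allocation:
  Dover to K: 110 kegs
  Provo to K: 95 kegs
  Provo to M: 15 kegs
  Chico to K: 45 kegs
  Chico to L: 35 kegs
Total cost = $2460.

2460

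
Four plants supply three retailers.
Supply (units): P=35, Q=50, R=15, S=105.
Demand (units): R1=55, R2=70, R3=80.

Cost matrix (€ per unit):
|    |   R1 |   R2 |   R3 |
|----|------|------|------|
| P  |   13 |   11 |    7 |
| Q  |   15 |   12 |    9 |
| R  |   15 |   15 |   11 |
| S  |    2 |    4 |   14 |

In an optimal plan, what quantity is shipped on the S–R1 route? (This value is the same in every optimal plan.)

Optimal shipments:
  P→R3: 35 × €7 = €245
  Q→R2: 20 × €12 = €240
  Q→R3: 30 × €9 = €270
  R→R3: 15 × €11 = €165
  S→R1: 55 × €2 = €110
  S→R2: 50 × €4 = €200
Total cost = €1230.
So S→R1 carries 55 units.

55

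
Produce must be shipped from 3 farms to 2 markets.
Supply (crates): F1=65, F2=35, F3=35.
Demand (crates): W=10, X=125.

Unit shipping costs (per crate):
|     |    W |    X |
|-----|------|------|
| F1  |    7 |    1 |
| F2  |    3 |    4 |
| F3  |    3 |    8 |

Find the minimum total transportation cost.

435

One minimum-cost allocation:
  F1→X: 65 × 1 = 65
  F2→X: 35 × 4 = 140
  F3→W: 10 × 3 = 30
  F3→X: 25 × 8 = 200
Total = 65 + 140 + 30 + 200 = 435.
(Supply check: F1 ships 65; F2 ships 35; F3 ships 35.)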